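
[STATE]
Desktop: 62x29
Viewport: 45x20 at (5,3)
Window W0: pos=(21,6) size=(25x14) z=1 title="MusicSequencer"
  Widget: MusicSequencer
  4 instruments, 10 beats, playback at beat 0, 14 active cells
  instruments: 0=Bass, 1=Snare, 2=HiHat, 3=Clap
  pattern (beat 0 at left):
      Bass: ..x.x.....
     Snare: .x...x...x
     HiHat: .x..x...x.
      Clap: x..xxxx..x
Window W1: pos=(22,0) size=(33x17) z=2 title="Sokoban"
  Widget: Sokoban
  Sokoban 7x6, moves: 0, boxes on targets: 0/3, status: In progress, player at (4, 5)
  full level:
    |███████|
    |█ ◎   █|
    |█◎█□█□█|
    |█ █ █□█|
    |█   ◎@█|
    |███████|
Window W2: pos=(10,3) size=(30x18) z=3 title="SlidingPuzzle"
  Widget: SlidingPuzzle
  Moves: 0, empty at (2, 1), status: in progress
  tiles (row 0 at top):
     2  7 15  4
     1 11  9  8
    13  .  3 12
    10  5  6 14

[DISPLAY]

     ┏━━━━━━━━━━━━━━━━━━━━━━━━━━━━┓          
     ┃ SlidingPuzzle              ┃          
     ┠────────────────────────────┨          
     ┃┌────┬────┬────┬────┐       ┃          
     ┃│  2 │  7 │ 15 │  4 │       ┃          
     ┃├────┼────┼────┼────┤       ┃          
     ┃│  1 │ 11 │  9 │  8 │       ┃          
     ┃├────┼────┼────┼────┤       ┃          
     ┃│ 13 │    │  3 │ 12 │       ┃          
     ┃├────┼────┼────┼────┤       ┃          
     ┃│ 10 │  5 │  6 │ 14 │       ┃          
     ┃└────┴────┴────┴────┘       ┃          
     ┃Moves: 0                    ┃          
     ┃                            ┃━━━━━━━━━━
     ┃                            ┃     ┃    
     ┃                            ┃     ┃    
     ┃                            ┃━━━━━┛    
     ┗━━━━━━━━━━━━━━━━━━━━━━━━━━━━┛          
                                             
                                             


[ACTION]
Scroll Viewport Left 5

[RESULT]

          ┏━━━━━━━━━━━━━━━━━━━━━━━━━━━━┓     
          ┃ SlidingPuzzle              ┃     
          ┠────────────────────────────┨     
          ┃┌────┬────┬────┬────┐       ┃     
          ┃│  2 │  7 │ 15 │  4 │       ┃     
          ┃├────┼────┼────┼────┤       ┃     
          ┃│  1 │ 11 │  9 │  8 │       ┃     
          ┃├────┼────┼────┼────┤       ┃     
          ┃│ 13 │    │  3 │ 12 │       ┃     
          ┃├────┼────┼────┼────┤       ┃     
          ┃│ 10 │  5 │  6 │ 14 │       ┃     
          ┃└────┴────┴────┴────┘       ┃     
          ┃Moves: 0                    ┃     
          ┃                            ┃━━━━━
          ┃                            ┃     
          ┃                            ┃     
          ┃                            ┃━━━━━
          ┗━━━━━━━━━━━━━━━━━━━━━━━━━━━━┛     
                                             
                                             


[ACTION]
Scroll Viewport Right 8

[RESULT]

  ┏━━━━━━━━━━━━━━━━━━━━━━━━━━━━┓             
  ┃ SlidingPuzzle              ┃             
  ┠────────────────────────────┨             
  ┃┌────┬────┬────┬────┐       ┃             
  ┃│  2 │  7 │ 15 │  4 │       ┃             
  ┃├────┼────┼────┼────┤       ┃             
  ┃│  1 │ 11 │  9 │  8 │       ┃             
  ┃├────┼────┼────┼────┤       ┃             
  ┃│ 13 │    │  3 │ 12 │       ┃             
  ┃├────┼────┼────┼────┤       ┃             
  ┃│ 10 │  5 │  6 │ 14 │       ┃             
  ┃└────┴────┴────┴────┘       ┃             
  ┃Moves: 0                    ┃             
  ┃                            ┃━━━━━━━━━━━━━
  ┃                            ┃     ┃       
  ┃                            ┃     ┃       
  ┃                            ┃━━━━━┛       
  ┗━━━━━━━━━━━━━━━━━━━━━━━━━━━━┛             
                                             
                                             


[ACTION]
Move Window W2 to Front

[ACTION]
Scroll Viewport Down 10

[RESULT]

  ┃│  1 │ 11 │  9 │  8 │       ┃             
  ┃├────┼────┼────┼────┤       ┃             
  ┃│ 13 │    │  3 │ 12 │       ┃             
  ┃├────┼────┼────┼────┤       ┃             
  ┃│ 10 │  5 │  6 │ 14 │       ┃             
  ┃└────┴────┴────┴────┘       ┃             
  ┃Moves: 0                    ┃             
  ┃                            ┃━━━━━━━━━━━━━
  ┃                            ┃     ┃       
  ┃                            ┃     ┃       
  ┃                            ┃━━━━━┛       
  ┗━━━━━━━━━━━━━━━━━━━━━━━━━━━━┛             
                                             
                                             
                                             
                                             
                                             
                                             
                                             
                                             


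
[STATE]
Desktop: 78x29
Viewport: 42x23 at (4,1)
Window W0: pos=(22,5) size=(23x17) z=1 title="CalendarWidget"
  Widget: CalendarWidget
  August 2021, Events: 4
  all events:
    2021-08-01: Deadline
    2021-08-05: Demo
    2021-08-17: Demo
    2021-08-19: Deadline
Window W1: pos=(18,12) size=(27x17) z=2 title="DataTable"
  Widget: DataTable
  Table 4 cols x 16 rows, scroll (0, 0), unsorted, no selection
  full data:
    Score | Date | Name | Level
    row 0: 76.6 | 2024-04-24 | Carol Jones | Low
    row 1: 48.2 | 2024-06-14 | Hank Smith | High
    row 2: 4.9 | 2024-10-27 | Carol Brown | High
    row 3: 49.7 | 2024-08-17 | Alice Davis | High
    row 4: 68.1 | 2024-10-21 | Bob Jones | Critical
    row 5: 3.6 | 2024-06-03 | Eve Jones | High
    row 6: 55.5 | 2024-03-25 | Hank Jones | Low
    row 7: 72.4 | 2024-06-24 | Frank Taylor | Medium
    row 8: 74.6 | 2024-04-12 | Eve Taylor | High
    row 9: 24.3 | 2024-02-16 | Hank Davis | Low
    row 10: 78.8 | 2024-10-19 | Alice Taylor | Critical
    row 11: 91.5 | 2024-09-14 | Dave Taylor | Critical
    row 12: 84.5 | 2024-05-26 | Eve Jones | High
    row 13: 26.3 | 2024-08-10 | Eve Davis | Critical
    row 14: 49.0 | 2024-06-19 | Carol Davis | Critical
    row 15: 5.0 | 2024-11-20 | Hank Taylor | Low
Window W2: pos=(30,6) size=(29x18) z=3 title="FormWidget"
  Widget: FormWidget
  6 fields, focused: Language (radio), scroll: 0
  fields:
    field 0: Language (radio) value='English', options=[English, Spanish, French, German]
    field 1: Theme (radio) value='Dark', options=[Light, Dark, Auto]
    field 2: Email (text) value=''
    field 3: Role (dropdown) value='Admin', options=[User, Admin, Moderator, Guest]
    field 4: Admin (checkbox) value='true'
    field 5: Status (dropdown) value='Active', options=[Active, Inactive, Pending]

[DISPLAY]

                                          
                                          
                                          
                                          
                  ┏━━━━━━━━━━━━━━━━━━━━━┓ 
                  ┃ Calend┏━━━━━━━━━━━━━━━
                  ┠───────┃ FormWidget    
                  ┃     Au┠───────────────
                  ┃Mo Tu W┃> Language:   (
                  ┃       ┃  Theme:      (
                  ┃ 2  3  ┃  Email:      [
              ┏━━━━━━━━━━━┃  Role:       [
              ┃ DataTable ┃  Admin:      [
              ┠───────────┃  Status:     [
              ┃Score│Date ┃               
              ┃─────┼─────┃               
              ┃76.6 │2024-┃               
              ┃48.2 │2024-┃               
              ┃4.9  │2024-┃               
              ┃49.7 │2024-┃               
              ┃68.1 │2024-┃               
              ┃3.6  │2024-┃               
              ┃55.5 │2024-┗━━━━━━━━━━━━━━━


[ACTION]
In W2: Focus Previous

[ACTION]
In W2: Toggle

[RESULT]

                                          
                                          
                                          
                                          
                  ┏━━━━━━━━━━━━━━━━━━━━━┓ 
                  ┃ Calend┏━━━━━━━━━━━━━━━
                  ┠───────┃ FormWidget    
                  ┃     Au┠───────────────
                  ┃Mo Tu W┃  Language:   (
                  ┃       ┃  Theme:      (
                  ┃ 2  3  ┃  Email:      [
              ┏━━━━━━━━━━━┃  Role:       [
              ┃ DataTable ┃  Admin:      [
              ┠───────────┃> Status:     [
              ┃Score│Date ┃               
              ┃─────┼─────┃               
              ┃76.6 │2024-┃               
              ┃48.2 │2024-┃               
              ┃4.9  │2024-┃               
              ┃49.7 │2024-┃               
              ┃68.1 │2024-┃               
              ┃3.6  │2024-┃               
              ┃55.5 │2024-┗━━━━━━━━━━━━━━━


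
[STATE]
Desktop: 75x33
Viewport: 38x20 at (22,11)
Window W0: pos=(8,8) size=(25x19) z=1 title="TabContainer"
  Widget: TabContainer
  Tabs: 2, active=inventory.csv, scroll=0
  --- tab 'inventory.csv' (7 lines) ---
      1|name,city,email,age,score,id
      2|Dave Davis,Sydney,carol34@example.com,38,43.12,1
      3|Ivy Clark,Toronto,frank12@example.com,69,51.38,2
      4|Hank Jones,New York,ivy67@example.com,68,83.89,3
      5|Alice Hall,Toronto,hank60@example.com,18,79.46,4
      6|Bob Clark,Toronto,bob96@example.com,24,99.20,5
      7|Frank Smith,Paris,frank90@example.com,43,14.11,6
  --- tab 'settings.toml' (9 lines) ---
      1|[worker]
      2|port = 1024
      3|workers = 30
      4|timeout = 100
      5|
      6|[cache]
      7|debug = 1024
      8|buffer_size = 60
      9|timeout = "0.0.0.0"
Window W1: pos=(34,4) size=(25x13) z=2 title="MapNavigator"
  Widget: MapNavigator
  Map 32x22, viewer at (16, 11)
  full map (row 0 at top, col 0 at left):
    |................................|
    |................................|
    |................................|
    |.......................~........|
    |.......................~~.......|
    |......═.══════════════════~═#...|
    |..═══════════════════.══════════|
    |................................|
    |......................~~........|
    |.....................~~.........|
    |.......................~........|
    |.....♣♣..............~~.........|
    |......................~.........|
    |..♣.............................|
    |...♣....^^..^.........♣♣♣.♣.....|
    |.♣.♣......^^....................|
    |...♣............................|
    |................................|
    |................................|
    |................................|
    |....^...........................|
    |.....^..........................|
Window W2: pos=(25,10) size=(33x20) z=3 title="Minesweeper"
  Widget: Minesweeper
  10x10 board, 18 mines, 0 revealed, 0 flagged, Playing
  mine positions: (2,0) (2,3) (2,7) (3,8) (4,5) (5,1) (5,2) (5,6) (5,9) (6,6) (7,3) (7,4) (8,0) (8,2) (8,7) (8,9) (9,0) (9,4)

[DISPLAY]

v]│┃ Minesweeper                   ┃┃ 
───┠───────────────────────────────┨┃ 
il,┃■■■■■■■■■■                     ┃┃ 
dne┃■■■■■■■■■■                     ┃┃ 
ont┃■■■■■■■■■■                     ┃┃ 
w Y┃■■■■■■■■■■                     ┃┛ 
ron┃■■■■■■■■■■                     ┃  
ont┃■■■■■■■■■■                     ┃  
ari┃■■■■■■■■■■                     ┃  
   ┃■■■■■■■■■■                     ┃  
   ┃■■■■■■■■■■                     ┃  
   ┃■■■■■■■■■■                     ┃  
   ┃                               ┃  
   ┃                               ┃  
   ┃                               ┃  
━━━┃                               ┃  
   ┃                               ┃  
   ┃                               ┃  
   ┗━━━━━━━━━━━━━━━━━━━━━━━━━━━━━━━┛  
                                      


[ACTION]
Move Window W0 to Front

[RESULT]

v]│ settin┃eeper                   ┃┃ 
──────────┃────────────────────────┨┃ 
il,age,sco┃■■■                     ┃┃ 
dney,carol┃■■■                     ┃┃ 
onto,frank┃■■■                     ┃┃ 
w York,ivy┃■■■                     ┃┛ 
ronto,hank┃■■■                     ┃  
onto,bob96┃■■■                     ┃  
aris,frank┃■■■                     ┃  
          ┃■■■                     ┃  
          ┃■■■                     ┃  
          ┃■■■                     ┃  
          ┃                        ┃  
          ┃                        ┃  
          ┃                        ┃  
━━━━━━━━━━┛                        ┃  
   ┃                               ┃  
   ┃                               ┃  
   ┗━━━━━━━━━━━━━━━━━━━━━━━━━━━━━━━┛  
                                      


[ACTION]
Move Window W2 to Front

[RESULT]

v]│┃ Minesweeper                   ┃┃ 
───┠───────────────────────────────┨┃ 
il,┃■■■■■■■■■■                     ┃┃ 
dne┃■■■■■■■■■■                     ┃┃ 
ont┃■■■■■■■■■■                     ┃┃ 
w Y┃■■■■■■■■■■                     ┃┛ 
ron┃■■■■■■■■■■                     ┃  
ont┃■■■■■■■■■■                     ┃  
ari┃■■■■■■■■■■                     ┃  
   ┃■■■■■■■■■■                     ┃  
   ┃■■■■■■■■■■                     ┃  
   ┃■■■■■■■■■■                     ┃  
   ┃                               ┃  
   ┃                               ┃  
   ┃                               ┃  
━━━┃                               ┃  
   ┃                               ┃  
   ┃                               ┃  
   ┗━━━━━━━━━━━━━━━━━━━━━━━━━━━━━━━┛  
                                      


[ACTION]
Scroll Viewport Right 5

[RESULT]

Minesweeper                   ┃┃      
──────────────────────────────┨┃      
■■■■■■■■■                     ┃┃      
■■■■■■■■■                     ┃┃      
■■■■■■■■■                     ┃┃      
■■■■■■■■■                     ┃┛      
■■■■■■■■■                     ┃       
■■■■■■■■■                     ┃       
■■■■■■■■■                     ┃       
■■■■■■■■■                     ┃       
■■■■■■■■■                     ┃       
■■■■■■■■■                     ┃       
                              ┃       
                              ┃       
                              ┃       
                              ┃       
                              ┃       
                              ┃       
━━━━━━━━━━━━━━━━━━━━━━━━━━━━━━┛       
                                      


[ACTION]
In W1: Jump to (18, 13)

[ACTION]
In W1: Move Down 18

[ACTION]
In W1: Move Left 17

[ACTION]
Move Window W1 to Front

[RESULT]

Mineswe┃          .@...^.......┃      
───────┃                       ┃      
■■■■■■■┃                       ┃      
■■■■■■■┃                       ┃      
■■■■■■■┃                       ┃      
■■■■■■■┗━━━━━━━━━━━━━━━━━━━━━━━┛      
■■■■■■■■■                     ┃       
■■■■■■■■■                     ┃       
■■■■■■■■■                     ┃       
■■■■■■■■■                     ┃       
■■■■■■■■■                     ┃       
■■■■■■■■■                     ┃       
                              ┃       
                              ┃       
                              ┃       
                              ┃       
                              ┃       
                              ┃       
━━━━━━━━━━━━━━━━━━━━━━━━━━━━━━┛       
                                      


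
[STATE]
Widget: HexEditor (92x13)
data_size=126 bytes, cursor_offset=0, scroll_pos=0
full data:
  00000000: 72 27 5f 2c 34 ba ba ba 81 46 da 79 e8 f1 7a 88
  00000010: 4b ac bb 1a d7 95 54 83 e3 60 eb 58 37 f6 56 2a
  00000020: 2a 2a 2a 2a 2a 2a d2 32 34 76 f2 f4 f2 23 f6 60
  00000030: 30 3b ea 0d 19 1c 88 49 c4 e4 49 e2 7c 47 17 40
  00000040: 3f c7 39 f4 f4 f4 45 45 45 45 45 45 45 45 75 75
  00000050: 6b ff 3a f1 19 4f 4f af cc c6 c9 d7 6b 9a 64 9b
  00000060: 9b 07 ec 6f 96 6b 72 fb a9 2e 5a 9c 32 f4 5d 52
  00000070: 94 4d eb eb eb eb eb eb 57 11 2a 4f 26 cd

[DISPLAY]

00000000  72 27 5f 2c 34 ba ba ba  81 46 da 79 e8 f1 7a 88  |r'_,4....F.y..z.|              
00000010  4b ac bb 1a d7 95 54 83  e3 60 eb 58 37 f6 56 2a  |K.....T..`.X7.V*|              
00000020  2a 2a 2a 2a 2a 2a d2 32  34 76 f2 f4 f2 23 f6 60  |******.24v...#.`|              
00000030  30 3b ea 0d 19 1c 88 49  c4 e4 49 e2 7c 47 17 40  |0;.....I..I.|G.@|              
00000040  3f c7 39 f4 f4 f4 45 45  45 45 45 45 45 45 75 75  |?.9...EEEEEEEEuu|              
00000050  6b ff 3a f1 19 4f 4f af  cc c6 c9 d7 6b 9a 64 9b  |k.:..OO.....k.d.|              
00000060  9b 07 ec 6f 96 6b 72 fb  a9 2e 5a 9c 32 f4 5d 52  |...o.kr...Z.2.]R|              
00000070  94 4d eb eb eb eb eb eb  57 11 2a 4f 26 cd        |.M......W.*O&.  |              
                                                                                            
                                                                                            
                                                                                            
                                                                                            
                                                                                            


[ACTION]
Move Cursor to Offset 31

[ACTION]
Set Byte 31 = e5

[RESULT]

00000000  72 27 5f 2c 34 ba ba ba  81 46 da 79 e8 f1 7a 88  |r'_,4....F.y..z.|              
00000010  4b ac bb 1a d7 95 54 83  e3 60 eb 58 37 f6 56 E5  |K.....T..`.X7.V.|              
00000020  2a 2a 2a 2a 2a 2a d2 32  34 76 f2 f4 f2 23 f6 60  |******.24v...#.`|              
00000030  30 3b ea 0d 19 1c 88 49  c4 e4 49 e2 7c 47 17 40  |0;.....I..I.|G.@|              
00000040  3f c7 39 f4 f4 f4 45 45  45 45 45 45 45 45 75 75  |?.9...EEEEEEEEuu|              
00000050  6b ff 3a f1 19 4f 4f af  cc c6 c9 d7 6b 9a 64 9b  |k.:..OO.....k.d.|              
00000060  9b 07 ec 6f 96 6b 72 fb  a9 2e 5a 9c 32 f4 5d 52  |...o.kr...Z.2.]R|              
00000070  94 4d eb eb eb eb eb eb  57 11 2a 4f 26 cd        |.M......W.*O&.  |              
                                                                                            
                                                                                            
                                                                                            
                                                                                            
                                                                                            


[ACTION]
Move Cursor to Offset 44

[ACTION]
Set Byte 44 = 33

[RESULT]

00000000  72 27 5f 2c 34 ba ba ba  81 46 da 79 e8 f1 7a 88  |r'_,4....F.y..z.|              
00000010  4b ac bb 1a d7 95 54 83  e3 60 eb 58 37 f6 56 e5  |K.....T..`.X7.V.|              
00000020  2a 2a 2a 2a 2a 2a d2 32  34 76 f2 f4 33 23 f6 60  |******.24v..3#.`|              
00000030  30 3b ea 0d 19 1c 88 49  c4 e4 49 e2 7c 47 17 40  |0;.....I..I.|G.@|              
00000040  3f c7 39 f4 f4 f4 45 45  45 45 45 45 45 45 75 75  |?.9...EEEEEEEEuu|              
00000050  6b ff 3a f1 19 4f 4f af  cc c6 c9 d7 6b 9a 64 9b  |k.:..OO.....k.d.|              
00000060  9b 07 ec 6f 96 6b 72 fb  a9 2e 5a 9c 32 f4 5d 52  |...o.kr...Z.2.]R|              
00000070  94 4d eb eb eb eb eb eb  57 11 2a 4f 26 cd        |.M......W.*O&.  |              
                                                                                            
                                                                                            
                                                                                            
                                                                                            
                                                                                            


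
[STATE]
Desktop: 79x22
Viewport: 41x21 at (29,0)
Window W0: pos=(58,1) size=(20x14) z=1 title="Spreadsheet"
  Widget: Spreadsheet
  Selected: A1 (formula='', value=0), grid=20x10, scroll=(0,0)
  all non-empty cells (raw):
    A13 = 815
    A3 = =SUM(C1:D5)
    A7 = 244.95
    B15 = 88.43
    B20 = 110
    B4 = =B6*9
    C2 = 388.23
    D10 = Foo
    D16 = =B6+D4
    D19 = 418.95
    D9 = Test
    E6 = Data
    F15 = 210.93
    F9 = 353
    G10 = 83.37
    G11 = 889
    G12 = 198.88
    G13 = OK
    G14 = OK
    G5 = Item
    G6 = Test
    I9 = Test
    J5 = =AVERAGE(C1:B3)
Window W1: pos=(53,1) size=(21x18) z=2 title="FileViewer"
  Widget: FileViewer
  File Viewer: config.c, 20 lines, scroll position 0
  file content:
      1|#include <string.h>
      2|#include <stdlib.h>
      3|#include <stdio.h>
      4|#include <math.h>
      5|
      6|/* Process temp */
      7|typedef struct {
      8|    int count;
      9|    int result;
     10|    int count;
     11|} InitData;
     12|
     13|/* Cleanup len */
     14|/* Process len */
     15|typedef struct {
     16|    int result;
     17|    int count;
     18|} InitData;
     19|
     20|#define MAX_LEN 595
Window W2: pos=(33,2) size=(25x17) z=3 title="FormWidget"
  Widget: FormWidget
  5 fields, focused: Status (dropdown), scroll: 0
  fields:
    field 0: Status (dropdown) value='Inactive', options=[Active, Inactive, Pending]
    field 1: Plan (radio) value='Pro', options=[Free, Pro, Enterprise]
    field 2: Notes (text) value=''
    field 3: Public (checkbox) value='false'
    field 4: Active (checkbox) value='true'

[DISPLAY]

                                         
                        ┏━━━━━━━━━━━━━━━━
    ┏━━━━━━━━━━━━━━━━━━━━━━━┓eViewer     
    ┃ FormWidget            ┃────────────
    ┠───────────────────────┨lude <string
    ┃> Status:     [Inacti▼]┃lude <stdlib
    ┃  Plan:       ( ) Free ┃lude <stdio.
    ┃  Notes:      [       ]┃lude <math.h
    ┃  Public:     [ ]      ┃            
    ┃  Active:     [x]      ┃rocess temp 
    ┃                       ┃def struct {
    ┃                       ┃int count;  
    ┃                       ┃int result; 
    ┃                       ┃int count;  
    ┃                       ┃itData;     
    ┃                       ┃            
    ┃                       ┃leanup len *
    ┃                       ┃rocess len *
    ┗━━━━━━━━━━━━━━━━━━━━━━━┛━━━━━━━━━━━━
                                         
                                         


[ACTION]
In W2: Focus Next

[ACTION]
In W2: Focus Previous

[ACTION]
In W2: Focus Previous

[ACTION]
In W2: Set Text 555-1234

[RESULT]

                                         
                        ┏━━━━━━━━━━━━━━━━
    ┏━━━━━━━━━━━━━━━━━━━━━━━┓eViewer     
    ┃ FormWidget            ┃────────────
    ┠───────────────────────┨lude <string
    ┃  Status:     [Inacti▼]┃lude <stdlib
    ┃  Plan:       ( ) Free ┃lude <stdio.
    ┃  Notes:      [       ]┃lude <math.h
    ┃  Public:     [ ]      ┃            
    ┃> Active:     [x]      ┃rocess temp 
    ┃                       ┃def struct {
    ┃                       ┃int count;  
    ┃                       ┃int result; 
    ┃                       ┃int count;  
    ┃                       ┃itData;     
    ┃                       ┃            
    ┃                       ┃leanup len *
    ┃                       ┃rocess len *
    ┗━━━━━━━━━━━━━━━━━━━━━━━┛━━━━━━━━━━━━
                                         
                                         


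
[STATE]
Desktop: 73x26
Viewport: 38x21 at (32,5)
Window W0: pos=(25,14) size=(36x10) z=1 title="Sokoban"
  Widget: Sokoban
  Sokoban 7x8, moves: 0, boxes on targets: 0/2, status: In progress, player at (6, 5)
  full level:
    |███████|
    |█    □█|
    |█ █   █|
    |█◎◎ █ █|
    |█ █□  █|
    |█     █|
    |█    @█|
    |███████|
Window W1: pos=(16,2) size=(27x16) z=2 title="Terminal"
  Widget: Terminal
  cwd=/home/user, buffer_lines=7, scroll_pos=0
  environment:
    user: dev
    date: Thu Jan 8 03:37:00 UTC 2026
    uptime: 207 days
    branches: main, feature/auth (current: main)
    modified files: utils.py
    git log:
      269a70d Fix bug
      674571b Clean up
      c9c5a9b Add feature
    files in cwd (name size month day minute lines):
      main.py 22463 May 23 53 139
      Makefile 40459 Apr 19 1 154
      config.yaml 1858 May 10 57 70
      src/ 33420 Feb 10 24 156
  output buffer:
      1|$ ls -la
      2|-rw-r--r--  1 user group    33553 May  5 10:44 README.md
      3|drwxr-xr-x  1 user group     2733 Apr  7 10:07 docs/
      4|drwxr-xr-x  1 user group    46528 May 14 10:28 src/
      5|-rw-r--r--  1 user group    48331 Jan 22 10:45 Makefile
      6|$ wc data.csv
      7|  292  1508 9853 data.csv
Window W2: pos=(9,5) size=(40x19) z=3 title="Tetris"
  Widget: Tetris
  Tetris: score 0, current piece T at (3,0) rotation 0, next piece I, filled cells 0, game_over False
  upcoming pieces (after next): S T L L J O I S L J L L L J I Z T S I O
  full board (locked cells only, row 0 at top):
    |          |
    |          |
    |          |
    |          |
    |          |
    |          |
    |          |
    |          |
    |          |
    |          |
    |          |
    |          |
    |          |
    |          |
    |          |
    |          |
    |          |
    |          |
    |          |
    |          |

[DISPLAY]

━━━━━━━━━━━━━━━━┓                     
                ┃                     
────────────────┨                     
                ┃                     
                ┃                     
                ┃                     
                ┃                     
                ┃                     
                ┃                     
                ┃━━━━━━━━━━━┓         
                ┃           ┃         
                ┃───────────┨         
                ┃           ┃         
                ┃           ┃         
                ┃           ┃         
                ┃           ┃         
                ┃           ┃         
                ┃           ┃         
━━━━━━━━━━━━━━━━┛━━━━━━━━━━━┛         
                                      
                                      


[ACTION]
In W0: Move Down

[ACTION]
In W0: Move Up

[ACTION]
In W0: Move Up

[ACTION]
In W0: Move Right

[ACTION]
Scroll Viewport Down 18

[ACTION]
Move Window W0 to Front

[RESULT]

━━━━━━━━━━━━━━━━┓                     
                ┃                     
────────────────┨                     
                ┃                     
                ┃                     
                ┃                     
                ┃                     
                ┃                     
                ┃                     
━━━━━━━━━━━━━━━━━━━━━━━━━━━━┓         
an                          ┃         
────────────────────────────┨         
█                           ┃         
█                           ┃         
█                           ┃         
█                           ┃         
█                           ┃         
█                           ┃         
━━━━━━━━━━━━━━━━━━━━━━━━━━━━┛         
                                      
                                      


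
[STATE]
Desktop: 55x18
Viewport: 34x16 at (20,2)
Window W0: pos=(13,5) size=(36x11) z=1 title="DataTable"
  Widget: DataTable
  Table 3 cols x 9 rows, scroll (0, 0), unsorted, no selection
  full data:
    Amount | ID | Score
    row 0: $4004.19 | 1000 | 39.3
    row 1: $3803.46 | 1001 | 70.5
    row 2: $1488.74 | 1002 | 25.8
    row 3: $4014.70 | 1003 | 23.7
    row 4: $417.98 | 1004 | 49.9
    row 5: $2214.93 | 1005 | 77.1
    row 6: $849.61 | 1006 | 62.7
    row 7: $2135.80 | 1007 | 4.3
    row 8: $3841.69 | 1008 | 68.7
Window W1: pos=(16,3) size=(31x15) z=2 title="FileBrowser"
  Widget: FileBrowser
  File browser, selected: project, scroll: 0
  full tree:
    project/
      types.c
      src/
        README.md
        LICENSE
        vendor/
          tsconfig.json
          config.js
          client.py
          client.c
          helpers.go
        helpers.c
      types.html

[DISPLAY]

                                  
━━━━━━━━━━━━━━━━━━━━━━━━━━┓       
leBrowser                 ┃       
──────────────────────────┨━┓     
-] project/               ┃ ┃     
 types.c                  ┃─┨     
 [+] src/                 ┃ ┃     
 types.html               ┃ ┃     
                          ┃ ┃     
                          ┃ ┃     
                          ┃ ┃     
                          ┃ ┃     
                          ┃ ┃     
                          ┃━┛     
                          ┃       
━━━━━━━━━━━━━━━━━━━━━━━━━━┛       


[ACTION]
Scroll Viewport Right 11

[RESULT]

                                  
━━━━━━━━━━━━━━━━━━━━━━━━━┓        
eBrowser                 ┃        
─────────────────────────┨━┓      
] project/               ┃ ┃      
types.c                  ┃─┨      
[+] src/                 ┃ ┃      
types.html               ┃ ┃      
                         ┃ ┃      
                         ┃ ┃      
                         ┃ ┃      
                         ┃ ┃      
                         ┃ ┃      
                         ┃━┛      
                         ┃        
━━━━━━━━━━━━━━━━━━━━━━━━━┛        


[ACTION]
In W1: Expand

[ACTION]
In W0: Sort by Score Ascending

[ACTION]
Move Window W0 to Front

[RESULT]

                                  
━━━━━━━━━━━━━━━━━━━━━━━━━┓        
eBrowser                 ┃        
━━━━━━━━━━━━━━━━━━━━━━━━━━━┓      
ble                        ┃      
───────────────────────────┨      
 │ID  │Scor▲               ┃      
─┼────┼─────               ┃      
0│1007│4.3                 ┃      
0│1003│23.7                ┃      
4│1002│25.8                ┃      
9│1000│39.3                ┃      
 │1004│49.9                ┃      
━━━━━━━━━━━━━━━━━━━━━━━━━━━┛      
                         ┃        
━━━━━━━━━━━━━━━━━━━━━━━━━┛        


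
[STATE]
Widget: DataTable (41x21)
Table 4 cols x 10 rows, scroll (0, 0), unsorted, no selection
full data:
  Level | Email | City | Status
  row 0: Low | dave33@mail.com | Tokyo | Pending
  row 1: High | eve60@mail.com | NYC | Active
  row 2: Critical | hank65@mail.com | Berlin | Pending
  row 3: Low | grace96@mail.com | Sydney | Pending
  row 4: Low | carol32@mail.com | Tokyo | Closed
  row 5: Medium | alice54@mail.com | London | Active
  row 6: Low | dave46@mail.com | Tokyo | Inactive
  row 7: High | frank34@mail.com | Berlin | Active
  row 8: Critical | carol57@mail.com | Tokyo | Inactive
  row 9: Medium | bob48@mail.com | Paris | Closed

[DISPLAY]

Level   │Email           │City  │Status  
────────┼────────────────┼──────┼────────
Low     │dave33@mail.com │Tokyo │Pending 
High    │eve60@mail.com  │NYC   │Active  
Critical│hank65@mail.com │Berlin│Pending 
Low     │grace96@mail.com│Sydney│Pending 
Low     │carol32@mail.com│Tokyo │Closed  
Medium  │alice54@mail.com│London│Active  
Low     │dave46@mail.com │Tokyo │Inactive
High    │frank34@mail.com│Berlin│Active  
Critical│carol57@mail.com│Tokyo │Inactive
Medium  │bob48@mail.com  │Paris │Closed  
                                         
                                         
                                         
                                         
                                         
                                         
                                         
                                         
                                         


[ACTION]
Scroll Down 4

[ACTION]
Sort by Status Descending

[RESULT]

Level   │Email           │City  │Status ▼
────────┼────────────────┼──────┼────────
Low     │dave33@mail.com │Tokyo │Pending 
Critical│hank65@mail.com │Berlin│Pending 
Low     │grace96@mail.com│Sydney│Pending 
Low     │dave46@mail.com │Tokyo │Inactive
Critical│carol57@mail.com│Tokyo │Inactive
Low     │carol32@mail.com│Tokyo │Closed  
Medium  │bob48@mail.com  │Paris │Closed  
High    │eve60@mail.com  │NYC   │Active  
Medium  │alice54@mail.com│London│Active  
High    │frank34@mail.com│Berlin│Active  
                                         
                                         
                                         
                                         
                                         
                                         
                                         
                                         
                                         


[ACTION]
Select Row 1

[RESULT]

Level   │Email           │City  │Status ▼
────────┼────────────────┼──────┼────────
Low     │dave33@mail.com │Tokyo │Pending 
>ritical│hank65@mail.com │Berlin│Pending 
Low     │grace96@mail.com│Sydney│Pending 
Low     │dave46@mail.com │Tokyo │Inactive
Critical│carol57@mail.com│Tokyo │Inactive
Low     │carol32@mail.com│Tokyo │Closed  
Medium  │bob48@mail.com  │Paris │Closed  
High    │eve60@mail.com  │NYC   │Active  
Medium  │alice54@mail.com│London│Active  
High    │frank34@mail.com│Berlin│Active  
                                         
                                         
                                         
                                         
                                         
                                         
                                         
                                         
                                         


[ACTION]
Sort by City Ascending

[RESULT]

Level   │Email           │City ▲│Status  
────────┼────────────────┼──────┼────────
Critical│hank65@mail.com │Berlin│Pending 
>igh    │frank34@mail.com│Berlin│Active  
Medium  │alice54@mail.com│London│Active  
High    │eve60@mail.com  │NYC   │Active  
Medium  │bob48@mail.com  │Paris │Closed  
Low     │grace96@mail.com│Sydney│Pending 
Low     │dave33@mail.com │Tokyo │Pending 
Low     │dave46@mail.com │Tokyo │Inactive
Critical│carol57@mail.com│Tokyo │Inactive
Low     │carol32@mail.com│Tokyo │Closed  
                                         
                                         
                                         
                                         
                                         
                                         
                                         
                                         
                                         


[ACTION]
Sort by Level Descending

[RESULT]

Level  ▼│Email           │City  │Status  
────────┼────────────────┼──────┼────────
Medium  │alice54@mail.com│London│Active  
>edium  │bob48@mail.com  │Paris │Closed  
Low     │grace96@mail.com│Sydney│Pending 
Low     │dave33@mail.com │Tokyo │Pending 
Low     │dave46@mail.com │Tokyo │Inactive
Low     │carol32@mail.com│Tokyo │Closed  
High    │frank34@mail.com│Berlin│Active  
High    │eve60@mail.com  │NYC   │Active  
Critical│hank65@mail.com │Berlin│Pending 
Critical│carol57@mail.com│Tokyo │Inactive
                                         
                                         
                                         
                                         
                                         
                                         
                                         
                                         
                                         
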